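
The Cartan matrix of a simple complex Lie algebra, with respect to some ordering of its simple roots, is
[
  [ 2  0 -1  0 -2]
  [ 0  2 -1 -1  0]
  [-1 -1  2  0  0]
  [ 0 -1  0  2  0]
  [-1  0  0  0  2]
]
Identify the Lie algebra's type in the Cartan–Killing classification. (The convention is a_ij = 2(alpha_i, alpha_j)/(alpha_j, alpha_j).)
The matrix has rank 5 with 2's on the diagonal. Reading the off-diagonal entries as Dynkin edges (a single edge where a_ij = a_ji = -1; a double or triple edge where a_ij * a_ji = 2 or 3), the diagram is a chain of 5 nodes with a double edge at one end; the terminal node there is the unique short simple root (B_5). One simple-root ordering that puts it in standard form is (alpha_4, alpha_2, alpha_3, alpha_1, alpha_5). So the algebra is type B_5, i.e. so(11).

B_5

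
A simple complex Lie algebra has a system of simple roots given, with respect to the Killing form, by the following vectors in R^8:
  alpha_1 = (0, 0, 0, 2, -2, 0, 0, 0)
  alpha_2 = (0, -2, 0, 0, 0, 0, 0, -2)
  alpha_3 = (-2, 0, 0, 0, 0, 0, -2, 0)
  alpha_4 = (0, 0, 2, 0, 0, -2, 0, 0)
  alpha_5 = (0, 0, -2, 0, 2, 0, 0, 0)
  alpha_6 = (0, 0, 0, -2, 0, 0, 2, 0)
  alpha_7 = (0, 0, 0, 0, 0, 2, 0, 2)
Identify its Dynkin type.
Compute the Cartan integers a_ij = 2(alpha_i, alpha_j)/(alpha_j, alpha_j); the resulting 7x7 Cartan matrix is
[[2, 0, 0, 0, -1, -1, 0], [0, 2, 0, 0, 0, 0, -1], [0, 0, 2, 0, 0, -1, 0], [0, 0, 0, 2, -1, 0, -1], [-1, 0, 0, -1, 2, 0, 0], [-1, 0, -1, 0, 0, 2, 0], [0, -1, 0, -1, 0, 0, 2]].
All simple roots have the same length, so the diagram is simply laced. The associated Dynkin diagram is a chain of 7 nodes with single edges (A_7), so the type is A_7 (the algebra sl(8)).

type A_7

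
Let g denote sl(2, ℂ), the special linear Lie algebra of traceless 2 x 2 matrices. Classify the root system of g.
A1

This is sl(2), which has dimension 2^2 - 1 = 3 and rank 2 - 1 = 1 (a Cartan subalgebra is the diagonal traceless matrices). In the classification of classical Lie algebras, the special linear algebra sl(n+1) has type A_n; here n = 1, so the Dynkin diagram is a chain of 1 nodes with single edges (A_1). Hence the type is A_1.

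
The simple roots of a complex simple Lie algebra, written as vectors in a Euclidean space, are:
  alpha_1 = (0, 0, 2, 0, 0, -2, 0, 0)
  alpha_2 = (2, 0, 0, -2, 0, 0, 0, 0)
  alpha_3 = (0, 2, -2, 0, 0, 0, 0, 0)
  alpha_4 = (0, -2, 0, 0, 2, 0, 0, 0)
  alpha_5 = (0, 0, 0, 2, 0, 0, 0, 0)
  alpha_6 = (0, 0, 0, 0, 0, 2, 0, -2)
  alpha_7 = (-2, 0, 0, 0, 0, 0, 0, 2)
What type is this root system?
Compute the Cartan integers a_ij = 2(alpha_i, alpha_j)/(alpha_j, alpha_j); the resulting 7x7 Cartan matrix is
[[2, 0, -1, 0, 0, -1, 0], [0, 2, 0, 0, -2, 0, -1], [-1, 0, 2, -1, 0, 0, 0], [0, 0, -1, 2, 0, 0, 0], [0, -1, 0, 0, 2, 0, 0], [-1, 0, 0, 0, 0, 2, -1], [0, -1, 0, 0, 0, -1, 2]].
The roots have two lengths (squared-length ratio 2:1); the short ones are alpha_{5}. The associated Dynkin diagram is a chain of 7 nodes with a double edge at one end; the terminal node there is the unique short simple root (B_7), so the type is B_7 (the algebra so(15)).

B7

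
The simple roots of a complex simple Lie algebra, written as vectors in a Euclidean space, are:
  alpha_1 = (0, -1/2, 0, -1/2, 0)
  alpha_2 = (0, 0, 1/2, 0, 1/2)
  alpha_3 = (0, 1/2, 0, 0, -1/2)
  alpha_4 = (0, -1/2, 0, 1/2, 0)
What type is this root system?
Compute the Cartan integers a_ij = 2(alpha_i, alpha_j)/(alpha_j, alpha_j); the resulting 4x4 Cartan matrix is
[[2, 0, -1, 0], [0, 2, -1, 0], [-1, -1, 2, -1], [0, 0, -1, 2]].
All simple roots have the same length, so the diagram is simply laced. The associated Dynkin diagram is a chain of 2 nodes with a fork of two nodes at one end (D_4), so the type is D_4 (the algebra so(8)).

D_4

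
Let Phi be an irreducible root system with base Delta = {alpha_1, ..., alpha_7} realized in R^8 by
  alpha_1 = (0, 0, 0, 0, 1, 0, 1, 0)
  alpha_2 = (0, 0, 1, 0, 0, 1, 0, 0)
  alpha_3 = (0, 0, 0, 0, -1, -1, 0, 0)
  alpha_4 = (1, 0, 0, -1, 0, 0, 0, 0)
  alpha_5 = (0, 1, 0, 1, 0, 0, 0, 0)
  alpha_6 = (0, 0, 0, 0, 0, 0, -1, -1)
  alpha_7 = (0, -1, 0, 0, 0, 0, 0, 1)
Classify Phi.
A_7 (sl(8))

Compute the Cartan integers a_ij = 2(alpha_i, alpha_j)/(alpha_j, alpha_j); the resulting 7x7 Cartan matrix is
[[2, 0, -1, 0, 0, -1, 0], [0, 2, -1, 0, 0, 0, 0], [-1, -1, 2, 0, 0, 0, 0], [0, 0, 0, 2, -1, 0, 0], [0, 0, 0, -1, 2, 0, -1], [-1, 0, 0, 0, 0, 2, -1], [0, 0, 0, 0, -1, -1, 2]].
All simple roots have the same length, so the diagram is simply laced. The associated Dynkin diagram is a chain of 7 nodes with single edges (A_7), so the type is A_7 (the algebra sl(8)).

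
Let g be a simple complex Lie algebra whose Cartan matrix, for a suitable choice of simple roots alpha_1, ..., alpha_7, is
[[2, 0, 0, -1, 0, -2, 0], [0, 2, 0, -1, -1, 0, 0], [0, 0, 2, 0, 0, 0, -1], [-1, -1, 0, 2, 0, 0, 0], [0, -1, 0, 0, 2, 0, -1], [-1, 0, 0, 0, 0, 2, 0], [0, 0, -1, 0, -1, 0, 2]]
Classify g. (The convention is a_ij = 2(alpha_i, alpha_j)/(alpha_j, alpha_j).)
type B_7

The matrix has rank 7 with 2's on the diagonal. Reading the off-diagonal entries as Dynkin edges (a single edge where a_ij = a_ji = -1; a double or triple edge where a_ij * a_ji = 2 or 3), the diagram is a chain of 7 nodes with a double edge at one end; the terminal node there is the unique short simple root (B_7). One simple-root ordering that puts it in standard form is (alpha_3, alpha_7, alpha_5, alpha_2, alpha_4, alpha_1, alpha_6). So the algebra is type B_7, i.e. so(15).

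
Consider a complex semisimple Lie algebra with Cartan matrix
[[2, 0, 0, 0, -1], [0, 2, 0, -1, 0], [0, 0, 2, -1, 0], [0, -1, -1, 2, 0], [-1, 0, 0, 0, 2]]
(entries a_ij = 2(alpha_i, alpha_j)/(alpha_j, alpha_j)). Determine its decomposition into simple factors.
type A_2 + type A_3

The diagram associated to this matrix has two connected components: the simple roots {alpha_1, alpha_5} form a chain of 2 nodes with single edges (A_2), and {alpha_2, alpha_3, alpha_4} form a chain of 3 nodes with single edges (A_3). A semisimple Lie algebra decomposes uniquely as the direct sum of simple ideals, one per connected component of its Dynkin diagram, so g ≅ A_2 ⊕ A_3 (dimension 8 + 15 = 23).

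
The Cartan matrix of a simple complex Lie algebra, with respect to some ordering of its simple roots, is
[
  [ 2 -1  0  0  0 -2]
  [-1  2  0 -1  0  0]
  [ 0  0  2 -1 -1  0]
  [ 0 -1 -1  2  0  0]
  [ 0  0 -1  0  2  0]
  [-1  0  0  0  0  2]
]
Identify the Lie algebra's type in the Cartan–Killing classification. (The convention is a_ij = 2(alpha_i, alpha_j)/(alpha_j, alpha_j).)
The matrix has rank 6 with 2's on the diagonal. Reading the off-diagonal entries as Dynkin edges (a single edge where a_ij = a_ji = -1; a double or triple edge where a_ij * a_ji = 2 or 3), the diagram is a chain of 6 nodes with a double edge at one end; the terminal node there is the unique short simple root (B_6). One simple-root ordering that puts it in standard form is (alpha_5, alpha_3, alpha_4, alpha_2, alpha_1, alpha_6). So the algebra is type B_6, i.e. so(13).

B6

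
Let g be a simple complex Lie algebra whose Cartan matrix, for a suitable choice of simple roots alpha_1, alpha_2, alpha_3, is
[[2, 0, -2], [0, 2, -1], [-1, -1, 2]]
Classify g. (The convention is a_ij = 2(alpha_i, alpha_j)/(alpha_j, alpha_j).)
The matrix has rank 3 with 2's on the diagonal. Reading the off-diagonal entries as Dynkin edges (a single edge where a_ij = a_ji = -1; a double or triple edge where a_ij * a_ji = 2 or 3), the diagram is a chain of 3 nodes with a double edge at one end; the terminal node there is the unique long simple root (C_3). One simple-root ordering that puts it in standard form is (alpha_2, alpha_3, alpha_1). So the algebra is type C_3, i.e. sp(6).

C_3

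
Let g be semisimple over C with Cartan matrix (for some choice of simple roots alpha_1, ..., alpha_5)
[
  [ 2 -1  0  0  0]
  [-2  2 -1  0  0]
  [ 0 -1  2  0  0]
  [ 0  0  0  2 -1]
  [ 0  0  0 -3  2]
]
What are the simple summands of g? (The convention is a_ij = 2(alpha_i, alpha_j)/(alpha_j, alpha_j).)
The diagram associated to this matrix has two connected components: the simple roots {alpha_1, alpha_2, alpha_3} form a chain of 3 nodes with a double edge at one end; the terminal node there is the unique short simple root (B_3), and {alpha_4, alpha_5} form two nodes joined by a triple edge (G_2). A semisimple Lie algebra decomposes uniquely as the direct sum of simple ideals, one per connected component of its Dynkin diagram, so g ≅ B_3 ⊕ G_2 (dimension 21 + 14 = 35).

B_3 + G_2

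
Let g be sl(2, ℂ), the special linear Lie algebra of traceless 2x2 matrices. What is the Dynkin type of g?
This is sl(2), which has dimension 2^2 - 1 = 3 and rank 2 - 1 = 1 (a Cartan subalgebra is the diagonal traceless matrices). In the classification of classical Lie algebras, the special linear algebra sl(n+1) has type A_n; here n = 1, so the Dynkin diagram is a chain of 1 nodes with single edges (A_1). Hence the type is A_1.

type A_1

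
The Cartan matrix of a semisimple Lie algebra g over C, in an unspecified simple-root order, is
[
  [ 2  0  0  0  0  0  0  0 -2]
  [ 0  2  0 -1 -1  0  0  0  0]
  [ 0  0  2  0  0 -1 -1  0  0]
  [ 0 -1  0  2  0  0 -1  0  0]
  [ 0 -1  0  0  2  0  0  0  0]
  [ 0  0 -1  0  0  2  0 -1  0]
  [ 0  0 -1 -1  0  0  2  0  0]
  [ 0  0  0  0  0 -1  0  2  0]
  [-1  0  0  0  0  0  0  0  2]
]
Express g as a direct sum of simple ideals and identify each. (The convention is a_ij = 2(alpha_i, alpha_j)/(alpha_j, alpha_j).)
The diagram associated to this matrix has two connected components: the simple roots {alpha_2, alpha_3, alpha_4, alpha_5, alpha_6, alpha_7, alpha_8} form a chain of 7 nodes with single edges (A_7), and {alpha_1, alpha_9} form a chain of 2 nodes with a double edge at one end; the terminal node there is the unique short simple root (B_2). A semisimple Lie algebra decomposes uniquely as the direct sum of simple ideals, one per connected component of its Dynkin diagram, so g ≅ A_7 ⊕ B_2 (dimension 63 + 10 = 73).

A_7 (sl(8)) ⊕ B_2 (so(5))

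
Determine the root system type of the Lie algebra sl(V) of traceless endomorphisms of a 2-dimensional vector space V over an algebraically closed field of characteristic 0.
This is sl(2), which has dimension 2^2 - 1 = 3 and rank 2 - 1 = 1 (a Cartan subalgebra is the diagonal traceless matrices). In the classification of classical Lie algebras, the special linear algebra sl(n+1) has type A_n; here n = 1, so the Dynkin diagram is a chain of 1 nodes with single edges (A_1). Hence the type is A_1.

type A_1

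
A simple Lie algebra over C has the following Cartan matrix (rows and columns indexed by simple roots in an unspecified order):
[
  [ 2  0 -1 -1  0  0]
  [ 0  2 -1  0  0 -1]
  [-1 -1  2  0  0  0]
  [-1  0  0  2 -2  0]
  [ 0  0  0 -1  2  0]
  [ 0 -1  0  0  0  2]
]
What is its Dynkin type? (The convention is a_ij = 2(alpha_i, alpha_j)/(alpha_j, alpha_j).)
B_6 (so(13))

The matrix has rank 6 with 2's on the diagonal. Reading the off-diagonal entries as Dynkin edges (a single edge where a_ij = a_ji = -1; a double or triple edge where a_ij * a_ji = 2 or 3), the diagram is a chain of 6 nodes with a double edge at one end; the terminal node there is the unique short simple root (B_6). One simple-root ordering that puts it in standard form is (alpha_6, alpha_2, alpha_3, alpha_1, alpha_4, alpha_5). So the algebra is type B_6, i.e. so(13).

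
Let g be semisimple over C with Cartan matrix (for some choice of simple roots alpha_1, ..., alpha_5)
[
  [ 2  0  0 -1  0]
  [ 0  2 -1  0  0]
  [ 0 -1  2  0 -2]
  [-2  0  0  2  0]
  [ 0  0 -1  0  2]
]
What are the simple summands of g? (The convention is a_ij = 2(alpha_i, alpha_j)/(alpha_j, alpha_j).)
The diagram associated to this matrix has two connected components: the simple roots {alpha_1, alpha_4} form a chain of 2 nodes with a double edge at one end; the terminal node there is the unique short simple root (B_2), and {alpha_2, alpha_3, alpha_5} form a chain of 3 nodes with a double edge at one end; the terminal node there is the unique short simple root (B_3). A semisimple Lie algebra decomposes uniquely as the direct sum of simple ideals, one per connected component of its Dynkin diagram, so g ≅ B_2 ⊕ B_3 (dimension 10 + 21 = 31).

type B_2 + type B_3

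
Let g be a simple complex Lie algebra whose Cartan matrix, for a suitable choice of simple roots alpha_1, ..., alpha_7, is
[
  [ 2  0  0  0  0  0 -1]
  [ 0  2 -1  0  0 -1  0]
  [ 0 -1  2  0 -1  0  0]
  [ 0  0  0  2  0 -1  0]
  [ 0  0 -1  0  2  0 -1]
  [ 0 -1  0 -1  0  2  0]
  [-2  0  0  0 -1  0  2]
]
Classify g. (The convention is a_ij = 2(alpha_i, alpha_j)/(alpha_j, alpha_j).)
B_7 (so(15))

The matrix has rank 7 with 2's on the diagonal. Reading the off-diagonal entries as Dynkin edges (a single edge where a_ij = a_ji = -1; a double or triple edge where a_ij * a_ji = 2 or 3), the diagram is a chain of 7 nodes with a double edge at one end; the terminal node there is the unique short simple root (B_7). One simple-root ordering that puts it in standard form is (alpha_4, alpha_6, alpha_2, alpha_3, alpha_5, alpha_7, alpha_1). So the algebra is type B_7, i.e. so(15).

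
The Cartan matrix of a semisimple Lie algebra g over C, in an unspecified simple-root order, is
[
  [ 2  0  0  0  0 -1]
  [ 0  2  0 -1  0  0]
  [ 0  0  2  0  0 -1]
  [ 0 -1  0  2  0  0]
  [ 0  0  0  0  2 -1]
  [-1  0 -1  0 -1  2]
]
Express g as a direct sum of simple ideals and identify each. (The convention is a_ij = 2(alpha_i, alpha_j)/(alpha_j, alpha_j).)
The diagram associated to this matrix has two connected components: the simple roots {alpha_2, alpha_4} form a chain of 2 nodes with single edges (A_2), and {alpha_1, alpha_3, alpha_5, alpha_6} form a chain of 2 nodes with a fork of two nodes at one end (D_4). A semisimple Lie algebra decomposes uniquely as the direct sum of simple ideals, one per connected component of its Dynkin diagram, so g ≅ A_2 ⊕ D_4 (dimension 8 + 28 = 36).

A_2 (sl(3)) + D_4 (so(8))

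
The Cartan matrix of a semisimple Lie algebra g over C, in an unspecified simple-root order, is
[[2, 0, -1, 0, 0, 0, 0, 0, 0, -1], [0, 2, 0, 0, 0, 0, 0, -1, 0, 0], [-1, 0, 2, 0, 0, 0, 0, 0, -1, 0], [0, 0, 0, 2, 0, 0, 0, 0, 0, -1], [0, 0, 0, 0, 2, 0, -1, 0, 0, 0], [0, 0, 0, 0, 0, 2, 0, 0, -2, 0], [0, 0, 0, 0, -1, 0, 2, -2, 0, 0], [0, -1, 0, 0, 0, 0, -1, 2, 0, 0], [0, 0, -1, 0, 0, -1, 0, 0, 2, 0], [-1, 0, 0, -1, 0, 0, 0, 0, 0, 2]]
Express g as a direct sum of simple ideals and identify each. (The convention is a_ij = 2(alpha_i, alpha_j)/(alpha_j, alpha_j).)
C6 + F4

The diagram associated to this matrix has two connected components: the simple roots {alpha_1, alpha_3, alpha_4, alpha_6, alpha_9, alpha_10} form a chain of 6 nodes with a double edge at one end; the terminal node there is the unique long simple root (C_6), and {alpha_2, alpha_5, alpha_7, alpha_8} form a chain of 4 nodes with a double edge between the middle two (F_4). A semisimple Lie algebra decomposes uniquely as the direct sum of simple ideals, one per connected component of its Dynkin diagram, so g ≅ C_6 ⊕ F_4 (dimension 78 + 52 = 130).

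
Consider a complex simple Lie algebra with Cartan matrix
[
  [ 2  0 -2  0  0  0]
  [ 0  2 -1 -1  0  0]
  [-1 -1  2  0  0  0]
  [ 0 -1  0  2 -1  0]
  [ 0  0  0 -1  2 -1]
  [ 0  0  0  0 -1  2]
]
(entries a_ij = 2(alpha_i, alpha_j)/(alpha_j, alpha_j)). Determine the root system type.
C_6

The matrix has rank 6 with 2's on the diagonal. Reading the off-diagonal entries as Dynkin edges (a single edge where a_ij = a_ji = -1; a double or triple edge where a_ij * a_ji = 2 or 3), the diagram is a chain of 6 nodes with a double edge at one end; the terminal node there is the unique long simple root (C_6). One simple-root ordering that puts it in standard form is (alpha_6, alpha_5, alpha_4, alpha_2, alpha_3, alpha_1). So the algebra is type C_6, i.e. sp(12).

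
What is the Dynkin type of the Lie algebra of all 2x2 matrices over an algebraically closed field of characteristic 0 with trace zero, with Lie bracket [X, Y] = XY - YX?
This is sl(2), which has dimension 2^2 - 1 = 3 and rank 2 - 1 = 1 (a Cartan subalgebra is the diagonal traceless matrices). In the classification of classical Lie algebras, the special linear algebra sl(n+1) has type A_n; here n = 1, so the Dynkin diagram is a chain of 1 nodes with single edges (A_1). Hence the type is A_1.

A1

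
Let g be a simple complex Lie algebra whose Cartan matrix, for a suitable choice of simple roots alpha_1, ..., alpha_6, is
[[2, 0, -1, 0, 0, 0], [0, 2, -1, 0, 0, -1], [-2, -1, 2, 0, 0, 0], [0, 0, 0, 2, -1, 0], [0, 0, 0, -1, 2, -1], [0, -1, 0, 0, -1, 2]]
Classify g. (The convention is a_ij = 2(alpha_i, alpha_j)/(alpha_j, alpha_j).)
The matrix has rank 6 with 2's on the diagonal. Reading the off-diagonal entries as Dynkin edges (a single edge where a_ij = a_ji = -1; a double or triple edge where a_ij * a_ji = 2 or 3), the diagram is a chain of 6 nodes with a double edge at one end; the terminal node there is the unique short simple root (B_6). One simple-root ordering that puts it in standard form is (alpha_4, alpha_5, alpha_6, alpha_2, alpha_3, alpha_1). So the algebra is type B_6, i.e. so(13).

B_6 (so(13))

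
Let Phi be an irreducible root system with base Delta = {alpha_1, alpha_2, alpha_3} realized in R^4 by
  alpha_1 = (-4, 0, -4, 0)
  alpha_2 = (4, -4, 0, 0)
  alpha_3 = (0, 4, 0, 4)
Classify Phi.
Compute the Cartan integers a_ij = 2(alpha_i, alpha_j)/(alpha_j, alpha_j); the resulting 3x3 Cartan matrix is
[[2, -1, 0], [-1, 2, -1], [0, -1, 2]].
All simple roots have the same length, so the diagram is simply laced. The associated Dynkin diagram is a chain of 3 nodes with single edges (A_3), so the type is A_3 (the algebra sl(4)).

A3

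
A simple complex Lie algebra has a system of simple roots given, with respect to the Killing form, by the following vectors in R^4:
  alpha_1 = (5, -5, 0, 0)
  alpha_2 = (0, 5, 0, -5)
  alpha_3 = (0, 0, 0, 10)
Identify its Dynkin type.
C_3 (sp(6))

Compute the Cartan integers a_ij = 2(alpha_i, alpha_j)/(alpha_j, alpha_j); the resulting 3x3 Cartan matrix is
[[2, -1, 0], [-1, 2, -1], [0, -2, 2]].
The roots have two lengths (squared-length ratio 2:1); the short ones are alpha_{1,2}. The associated Dynkin diagram is a chain of 3 nodes with a double edge at one end; the terminal node there is the unique long simple root (C_3), so the type is C_3 (the algebra sp(6)).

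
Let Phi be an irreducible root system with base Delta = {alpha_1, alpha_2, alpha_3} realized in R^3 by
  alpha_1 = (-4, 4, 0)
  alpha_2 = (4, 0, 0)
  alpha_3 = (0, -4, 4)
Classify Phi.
B_3

Compute the Cartan integers a_ij = 2(alpha_i, alpha_j)/(alpha_j, alpha_j); the resulting 3x3 Cartan matrix is
[[2, -2, -1], [-1, 2, 0], [-1, 0, 2]].
The roots have two lengths (squared-length ratio 2:1); the short ones are alpha_{2}. The associated Dynkin diagram is a chain of 3 nodes with a double edge at one end; the terminal node there is the unique short simple root (B_3), so the type is B_3 (the algebra so(7)).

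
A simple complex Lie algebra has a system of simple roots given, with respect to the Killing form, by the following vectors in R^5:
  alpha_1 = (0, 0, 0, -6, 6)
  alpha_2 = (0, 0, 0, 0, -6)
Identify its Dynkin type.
type B_2

Compute the Cartan integers a_ij = 2(alpha_i, alpha_j)/(alpha_j, alpha_j); the resulting 2x2 Cartan matrix is
[[2, -2], [-1, 2]].
The roots have two lengths (squared-length ratio 2:1); the short ones are alpha_{2}. The associated Dynkin diagram is a chain of 2 nodes with a double edge at one end; the terminal node there is the unique short simple root (B_2), so the type is B_2 (the algebra so(5)).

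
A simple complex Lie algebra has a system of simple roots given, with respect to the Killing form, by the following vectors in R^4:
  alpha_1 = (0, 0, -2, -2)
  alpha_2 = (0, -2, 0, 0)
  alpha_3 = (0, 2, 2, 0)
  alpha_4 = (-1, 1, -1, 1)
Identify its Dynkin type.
F4

Compute the Cartan integers a_ij = 2(alpha_i, alpha_j)/(alpha_j, alpha_j); the resulting 4x4 Cartan matrix is
[[2, 0, -1, 0], [0, 2, -1, -1], [-1, -2, 2, 0], [0, -1, 0, 2]].
The roots have two lengths (squared-length ratio 2:1); the short ones are alpha_{2,4}. The associated Dynkin diagram is a chain of 4 nodes with a double edge between the middle two (F_4), so the type is F_4.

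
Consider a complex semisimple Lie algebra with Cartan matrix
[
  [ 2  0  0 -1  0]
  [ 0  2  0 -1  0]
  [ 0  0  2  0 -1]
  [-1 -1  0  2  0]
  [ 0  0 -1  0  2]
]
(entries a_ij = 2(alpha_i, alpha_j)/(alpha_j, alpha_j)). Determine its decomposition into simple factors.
type A_2 ⊕ type A_3

The diagram associated to this matrix has two connected components: the simple roots {alpha_3, alpha_5} form a chain of 2 nodes with single edges (A_2), and {alpha_1, alpha_2, alpha_4} form a chain of 3 nodes with single edges (A_3). A semisimple Lie algebra decomposes uniquely as the direct sum of simple ideals, one per connected component of its Dynkin diagram, so g ≅ A_2 ⊕ A_3 (dimension 8 + 15 = 23).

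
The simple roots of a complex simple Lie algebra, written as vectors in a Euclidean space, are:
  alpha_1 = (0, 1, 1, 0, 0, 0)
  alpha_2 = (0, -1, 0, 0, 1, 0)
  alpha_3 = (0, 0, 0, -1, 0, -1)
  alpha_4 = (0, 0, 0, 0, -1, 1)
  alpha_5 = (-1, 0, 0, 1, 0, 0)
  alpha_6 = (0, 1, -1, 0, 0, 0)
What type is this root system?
Compute the Cartan integers a_ij = 2(alpha_i, alpha_j)/(alpha_j, alpha_j); the resulting 6x6 Cartan matrix is
[[2, -1, 0, 0, 0, 0], [-1, 2, 0, -1, 0, -1], [0, 0, 2, -1, -1, 0], [0, -1, -1, 2, 0, 0], [0, 0, -1, 0, 2, 0], [0, -1, 0, 0, 0, 2]].
All simple roots have the same length, so the diagram is simply laced. The associated Dynkin diagram is a chain of 4 nodes with a fork of two nodes at one end (D_6), so the type is D_6 (the algebra so(12)).

D_6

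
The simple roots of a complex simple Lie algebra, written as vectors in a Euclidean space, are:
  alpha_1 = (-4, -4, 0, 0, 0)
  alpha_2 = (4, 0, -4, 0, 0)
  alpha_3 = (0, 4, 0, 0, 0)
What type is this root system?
Compute the Cartan integers a_ij = 2(alpha_i, alpha_j)/(alpha_j, alpha_j); the resulting 3x3 Cartan matrix is
[[2, -1, -2], [-1, 2, 0], [-1, 0, 2]].
The roots have two lengths (squared-length ratio 2:1); the short ones are alpha_{3}. The associated Dynkin diagram is a chain of 3 nodes with a double edge at one end; the terminal node there is the unique short simple root (B_3), so the type is B_3 (the algebra so(7)).

B3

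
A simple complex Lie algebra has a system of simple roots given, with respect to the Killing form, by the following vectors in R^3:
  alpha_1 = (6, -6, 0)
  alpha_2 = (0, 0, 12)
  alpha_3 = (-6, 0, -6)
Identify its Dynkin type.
Compute the Cartan integers a_ij = 2(alpha_i, alpha_j)/(alpha_j, alpha_j); the resulting 3x3 Cartan matrix is
[[2, 0, -1], [0, 2, -2], [-1, -1, 2]].
The roots have two lengths (squared-length ratio 2:1); the short ones are alpha_{1,3}. The associated Dynkin diagram is a chain of 3 nodes with a double edge at one end; the terminal node there is the unique long simple root (C_3), so the type is C_3 (the algebra sp(6)).

C_3 (sp(6))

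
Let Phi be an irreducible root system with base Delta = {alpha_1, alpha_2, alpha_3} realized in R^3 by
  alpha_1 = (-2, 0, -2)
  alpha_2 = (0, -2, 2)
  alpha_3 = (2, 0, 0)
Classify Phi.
Compute the Cartan integers a_ij = 2(alpha_i, alpha_j)/(alpha_j, alpha_j); the resulting 3x3 Cartan matrix is
[[2, -1, -2], [-1, 2, 0], [-1, 0, 2]].
The roots have two lengths (squared-length ratio 2:1); the short ones are alpha_{3}. The associated Dynkin diagram is a chain of 3 nodes with a double edge at one end; the terminal node there is the unique short simple root (B_3), so the type is B_3 (the algebra so(7)).

type B_3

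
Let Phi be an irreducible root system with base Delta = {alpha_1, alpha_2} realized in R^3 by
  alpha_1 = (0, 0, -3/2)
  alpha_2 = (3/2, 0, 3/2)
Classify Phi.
Compute the Cartan integers a_ij = 2(alpha_i, alpha_j)/(alpha_j, alpha_j); the resulting 2x2 Cartan matrix is
[[2, -1], [-2, 2]].
The roots have two lengths (squared-length ratio 2:1); the short ones are alpha_{1}. The associated Dynkin diagram is a chain of 2 nodes with a double edge at one end; the terminal node there is the unique short simple root (B_2), so the type is B_2 (the algebra so(5)).

type B_2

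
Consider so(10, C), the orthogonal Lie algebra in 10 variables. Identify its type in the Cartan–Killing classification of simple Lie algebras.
This is so(10) with 10 even, which has dimension 10(10-1)/2 = 45 and rank 10/2 = 5. In the classification of classical Lie algebras, the orthogonal algebra so(2n) in an even number of variables has type D_n; here n = 5, so the Dynkin diagram is a chain of 3 nodes with a fork of two nodes at one end (D_5). Hence the type is D_5.

type D_5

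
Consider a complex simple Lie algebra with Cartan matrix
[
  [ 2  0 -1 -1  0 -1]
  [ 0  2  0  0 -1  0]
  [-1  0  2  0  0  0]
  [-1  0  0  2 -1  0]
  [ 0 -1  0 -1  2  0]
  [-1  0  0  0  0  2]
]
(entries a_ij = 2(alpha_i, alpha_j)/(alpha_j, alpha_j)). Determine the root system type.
type D_6

The matrix has rank 6 with 2's on the diagonal. Reading the off-diagonal entries as Dynkin edges (a single edge where a_ij = a_ji = -1; a double or triple edge where a_ij * a_ji = 2 or 3), the diagram is a chain of 4 nodes with a fork of two nodes at one end (D_6). One simple-root ordering that puts it in standard form is (alpha_2, alpha_5, alpha_4, alpha_1, alpha_6, alpha_3). So the algebra is type D_6, i.e. so(12).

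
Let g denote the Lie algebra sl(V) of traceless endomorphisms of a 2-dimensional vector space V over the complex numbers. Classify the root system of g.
type A_1

This is sl(2), which has dimension 2^2 - 1 = 3 and rank 2 - 1 = 1 (a Cartan subalgebra is the diagonal traceless matrices). In the classification of classical Lie algebras, the special linear algebra sl(n+1) has type A_n; here n = 1, so the Dynkin diagram is a chain of 1 nodes with single edges (A_1). Hence the type is A_1.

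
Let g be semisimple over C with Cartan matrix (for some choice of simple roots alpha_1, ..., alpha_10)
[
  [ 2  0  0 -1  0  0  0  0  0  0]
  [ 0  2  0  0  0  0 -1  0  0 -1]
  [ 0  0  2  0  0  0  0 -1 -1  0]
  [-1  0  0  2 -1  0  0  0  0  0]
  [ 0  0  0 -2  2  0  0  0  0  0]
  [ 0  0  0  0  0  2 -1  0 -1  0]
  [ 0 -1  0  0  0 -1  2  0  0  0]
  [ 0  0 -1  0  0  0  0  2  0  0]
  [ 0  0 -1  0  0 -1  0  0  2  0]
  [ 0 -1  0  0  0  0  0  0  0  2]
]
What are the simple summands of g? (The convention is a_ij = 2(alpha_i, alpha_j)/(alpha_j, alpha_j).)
The diagram associated to this matrix has two connected components: the simple roots {alpha_2, alpha_3, alpha_6, alpha_7, alpha_8, alpha_9, alpha_10} form a chain of 7 nodes with single edges (A_7), and {alpha_1, alpha_4, alpha_5} form a chain of 3 nodes with a double edge at one end; the terminal node there is the unique long simple root (C_3). A semisimple Lie algebra decomposes uniquely as the direct sum of simple ideals, one per connected component of its Dynkin diagram, so g ≅ A_7 ⊕ C_3 (dimension 63 + 21 = 84).

A_7 (sl(8)) + C_3 (sp(6))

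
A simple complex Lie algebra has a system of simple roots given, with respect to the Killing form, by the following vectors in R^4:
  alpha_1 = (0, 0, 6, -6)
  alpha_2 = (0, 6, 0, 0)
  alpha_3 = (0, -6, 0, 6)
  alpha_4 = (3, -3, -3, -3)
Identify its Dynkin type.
Compute the Cartan integers a_ij = 2(alpha_i, alpha_j)/(alpha_j, alpha_j); the resulting 4x4 Cartan matrix is
[[2, 0, -1, 0], [0, 2, -1, -1], [-1, -2, 2, 0], [0, -1, 0, 2]].
The roots have two lengths (squared-length ratio 2:1); the short ones are alpha_{2,4}. The associated Dynkin diagram is a chain of 4 nodes with a double edge between the middle two (F_4), so the type is F_4.

F_4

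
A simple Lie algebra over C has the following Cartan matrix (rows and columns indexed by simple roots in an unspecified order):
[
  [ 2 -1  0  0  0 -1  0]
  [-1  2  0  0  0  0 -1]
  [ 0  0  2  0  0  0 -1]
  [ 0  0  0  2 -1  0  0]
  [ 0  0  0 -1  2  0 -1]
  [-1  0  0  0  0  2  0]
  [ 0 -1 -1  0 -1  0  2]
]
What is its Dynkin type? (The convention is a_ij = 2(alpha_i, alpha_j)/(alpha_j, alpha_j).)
type E_7

The matrix has rank 7 with 2's on the diagonal. Reading the off-diagonal entries as Dynkin edges (a single edge where a_ij = a_ji = -1; a double or triple edge where a_ij * a_ji = 2 or 3), the diagram is a chain of 6 nodes with one extra node attached to the third node from one end (E_7). One simple-root ordering that puts it in standard form is (alpha_4, alpha_3, alpha_5, alpha_7, alpha_2, alpha_1, alpha_6). So the algebra is type E_7.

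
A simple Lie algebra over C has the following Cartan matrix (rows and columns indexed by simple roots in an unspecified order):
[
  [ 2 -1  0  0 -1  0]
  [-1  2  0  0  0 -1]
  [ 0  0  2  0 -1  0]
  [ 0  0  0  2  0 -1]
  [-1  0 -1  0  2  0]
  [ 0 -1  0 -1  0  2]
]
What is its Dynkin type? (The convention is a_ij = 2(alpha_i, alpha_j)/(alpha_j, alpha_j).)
The matrix has rank 6 with 2's on the diagonal. Reading the off-diagonal entries as Dynkin edges (a single edge where a_ij = a_ji = -1; a double or triple edge where a_ij * a_ji = 2 or 3), the diagram is a chain of 6 nodes with single edges (A_6). One simple-root ordering that puts it in standard form is (alpha_3, alpha_5, alpha_1, alpha_2, alpha_6, alpha_4). So the algebra is type A_6, i.e. sl(7).

A6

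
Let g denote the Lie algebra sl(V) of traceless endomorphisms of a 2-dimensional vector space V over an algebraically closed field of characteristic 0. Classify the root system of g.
A1

This is sl(2), which has dimension 2^2 - 1 = 3 and rank 2 - 1 = 1 (a Cartan subalgebra is the diagonal traceless matrices). In the classification of classical Lie algebras, the special linear algebra sl(n+1) has type A_n; here n = 1, so the Dynkin diagram is a chain of 1 nodes with single edges (A_1). Hence the type is A_1.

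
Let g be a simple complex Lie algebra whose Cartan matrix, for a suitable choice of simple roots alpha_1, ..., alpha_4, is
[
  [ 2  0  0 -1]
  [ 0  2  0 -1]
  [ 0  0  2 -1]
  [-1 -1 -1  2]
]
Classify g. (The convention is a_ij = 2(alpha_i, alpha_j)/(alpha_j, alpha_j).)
D_4

The matrix has rank 4 with 2's on the diagonal. Reading the off-diagonal entries as Dynkin edges (a single edge where a_ij = a_ji = -1; a double or triple edge where a_ij * a_ji = 2 or 3), the diagram is a chain of 2 nodes with a fork of two nodes at one end (D_4). One simple-root ordering that puts it in standard form is (alpha_2, alpha_4, alpha_1, alpha_3). So the algebra is type D_4, i.e. so(8).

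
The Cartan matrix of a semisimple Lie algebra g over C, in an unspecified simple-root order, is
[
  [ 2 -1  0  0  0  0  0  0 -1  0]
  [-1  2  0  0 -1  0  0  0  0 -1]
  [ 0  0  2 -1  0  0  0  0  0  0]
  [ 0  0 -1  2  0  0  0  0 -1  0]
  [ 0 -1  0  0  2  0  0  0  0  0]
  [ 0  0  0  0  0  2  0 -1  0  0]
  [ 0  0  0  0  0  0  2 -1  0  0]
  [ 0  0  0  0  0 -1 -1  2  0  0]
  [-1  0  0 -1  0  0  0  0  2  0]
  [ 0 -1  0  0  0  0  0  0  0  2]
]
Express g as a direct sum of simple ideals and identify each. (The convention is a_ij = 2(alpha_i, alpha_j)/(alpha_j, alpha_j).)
The diagram associated to this matrix has two connected components: the simple roots {alpha_6, alpha_7, alpha_8} form a chain of 3 nodes with single edges (A_3), and {alpha_1, alpha_2, alpha_3, alpha_4, alpha_5, alpha_9, alpha_10} form a chain of 5 nodes with a fork of two nodes at one end (D_7). A semisimple Lie algebra decomposes uniquely as the direct sum of simple ideals, one per connected component of its Dynkin diagram, so g ≅ A_3 ⊕ D_7 (dimension 15 + 91 = 106).

type A_3 + type D_7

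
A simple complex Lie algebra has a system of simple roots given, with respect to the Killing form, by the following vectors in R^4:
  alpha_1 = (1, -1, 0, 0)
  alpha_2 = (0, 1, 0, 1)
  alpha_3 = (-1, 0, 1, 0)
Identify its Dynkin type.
type A_3

Compute the Cartan integers a_ij = 2(alpha_i, alpha_j)/(alpha_j, alpha_j); the resulting 3x3 Cartan matrix is
[[2, -1, -1], [-1, 2, 0], [-1, 0, 2]].
All simple roots have the same length, so the diagram is simply laced. The associated Dynkin diagram is a chain of 3 nodes with single edges (A_3), so the type is A_3 (the algebra sl(4)).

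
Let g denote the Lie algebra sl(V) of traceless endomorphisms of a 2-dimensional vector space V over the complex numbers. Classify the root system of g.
A_1

This is sl(2), which has dimension 2^2 - 1 = 3 and rank 2 - 1 = 1 (a Cartan subalgebra is the diagonal traceless matrices). In the classification of classical Lie algebras, the special linear algebra sl(n+1) has type A_n; here n = 1, so the Dynkin diagram is a chain of 1 nodes with single edges (A_1). Hence the type is A_1.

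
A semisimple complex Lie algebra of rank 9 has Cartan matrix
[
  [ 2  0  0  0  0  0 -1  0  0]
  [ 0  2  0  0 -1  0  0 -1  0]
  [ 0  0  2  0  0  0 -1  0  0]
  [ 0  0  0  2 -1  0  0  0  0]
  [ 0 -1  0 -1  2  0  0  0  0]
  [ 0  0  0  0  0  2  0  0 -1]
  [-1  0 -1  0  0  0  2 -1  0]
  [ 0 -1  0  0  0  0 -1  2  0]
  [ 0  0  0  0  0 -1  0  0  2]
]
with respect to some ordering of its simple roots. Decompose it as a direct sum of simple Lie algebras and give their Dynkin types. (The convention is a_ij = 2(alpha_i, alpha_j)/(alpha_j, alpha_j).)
A_2 (sl(3)) ⊕ D_7 (so(14))

The diagram associated to this matrix has two connected components: the simple roots {alpha_6, alpha_9} form a chain of 2 nodes with single edges (A_2), and {alpha_1, alpha_2, alpha_3, alpha_4, alpha_5, alpha_7, alpha_8} form a chain of 5 nodes with a fork of two nodes at one end (D_7). A semisimple Lie algebra decomposes uniquely as the direct sum of simple ideals, one per connected component of its Dynkin diagram, so g ≅ A_2 ⊕ D_7 (dimension 8 + 91 = 99).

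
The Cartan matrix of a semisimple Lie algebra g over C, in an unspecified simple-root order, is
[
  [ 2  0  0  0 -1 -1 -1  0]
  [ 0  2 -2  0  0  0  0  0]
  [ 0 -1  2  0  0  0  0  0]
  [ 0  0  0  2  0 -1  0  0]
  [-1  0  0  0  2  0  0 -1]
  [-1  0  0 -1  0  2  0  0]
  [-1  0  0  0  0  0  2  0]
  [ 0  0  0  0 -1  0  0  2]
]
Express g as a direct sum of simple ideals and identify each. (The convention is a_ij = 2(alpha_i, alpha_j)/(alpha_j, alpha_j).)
The diagram associated to this matrix has two connected components: the simple roots {alpha_2, alpha_3} form a chain of 2 nodes with a double edge at one end; the terminal node there is the unique short simple root (B_2), and {alpha_1, alpha_4, alpha_5, alpha_6, alpha_7, alpha_8} form a chain of 5 nodes with one extra node attached to the third node from one end (E_6). A semisimple Lie algebra decomposes uniquely as the direct sum of simple ideals, one per connected component of its Dynkin diagram, so g ≅ B_2 ⊕ E_6 (dimension 10 + 78 = 88).

B_2 (so(5)) ⊕ E_6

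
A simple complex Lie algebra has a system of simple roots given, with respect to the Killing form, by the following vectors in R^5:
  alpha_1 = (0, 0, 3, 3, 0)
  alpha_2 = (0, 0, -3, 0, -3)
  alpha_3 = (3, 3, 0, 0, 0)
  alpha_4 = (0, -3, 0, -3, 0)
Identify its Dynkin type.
Compute the Cartan integers a_ij = 2(alpha_i, alpha_j)/(alpha_j, alpha_j); the resulting 4x4 Cartan matrix is
[[2, -1, 0, -1], [-1, 2, 0, 0], [0, 0, 2, -1], [-1, 0, -1, 2]].
All simple roots have the same length, so the diagram is simply laced. The associated Dynkin diagram is a chain of 4 nodes with single edges (A_4), so the type is A_4 (the algebra sl(5)).

type A_4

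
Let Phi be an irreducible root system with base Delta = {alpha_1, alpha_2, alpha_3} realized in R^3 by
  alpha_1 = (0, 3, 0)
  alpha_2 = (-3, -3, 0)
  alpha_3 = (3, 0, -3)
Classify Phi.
Compute the Cartan integers a_ij = 2(alpha_i, alpha_j)/(alpha_j, alpha_j); the resulting 3x3 Cartan matrix is
[[2, -1, 0], [-2, 2, -1], [0, -1, 2]].
The roots have two lengths (squared-length ratio 2:1); the short ones are alpha_{1}. The associated Dynkin diagram is a chain of 3 nodes with a double edge at one end; the terminal node there is the unique short simple root (B_3), so the type is B_3 (the algebra so(7)).

B3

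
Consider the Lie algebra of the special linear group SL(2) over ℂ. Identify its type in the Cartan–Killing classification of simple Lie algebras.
A_1 (sl(2))

This is sl(2), which has dimension 2^2 - 1 = 3 and rank 2 - 1 = 1 (a Cartan subalgebra is the diagonal traceless matrices). In the classification of classical Lie algebras, the special linear algebra sl(n+1) has type A_n; here n = 1, so the Dynkin diagram is a chain of 1 nodes with single edges (A_1). Hence the type is A_1.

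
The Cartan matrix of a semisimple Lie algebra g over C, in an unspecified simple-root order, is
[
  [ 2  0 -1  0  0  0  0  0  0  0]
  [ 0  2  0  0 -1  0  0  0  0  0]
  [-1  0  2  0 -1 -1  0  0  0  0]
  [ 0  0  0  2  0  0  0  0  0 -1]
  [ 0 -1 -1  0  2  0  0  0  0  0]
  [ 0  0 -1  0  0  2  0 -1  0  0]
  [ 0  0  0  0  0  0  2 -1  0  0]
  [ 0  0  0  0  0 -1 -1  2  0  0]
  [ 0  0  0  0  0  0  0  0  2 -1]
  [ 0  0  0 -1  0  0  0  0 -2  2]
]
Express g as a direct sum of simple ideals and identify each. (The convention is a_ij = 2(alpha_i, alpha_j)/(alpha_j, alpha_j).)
The diagram associated to this matrix has two connected components: the simple roots {alpha_4, alpha_9, alpha_10} form a chain of 3 nodes with a double edge at one end; the terminal node there is the unique short simple root (B_3), and {alpha_1, alpha_2, alpha_3, alpha_5, alpha_6, alpha_7, alpha_8} form a chain of 6 nodes with one extra node attached to the third node from one end (E_7). A semisimple Lie algebra decomposes uniquely as the direct sum of simple ideals, one per connected component of its Dynkin diagram, so g ≅ B_3 ⊕ E_7 (dimension 21 + 133 = 154).

B_3 + E_7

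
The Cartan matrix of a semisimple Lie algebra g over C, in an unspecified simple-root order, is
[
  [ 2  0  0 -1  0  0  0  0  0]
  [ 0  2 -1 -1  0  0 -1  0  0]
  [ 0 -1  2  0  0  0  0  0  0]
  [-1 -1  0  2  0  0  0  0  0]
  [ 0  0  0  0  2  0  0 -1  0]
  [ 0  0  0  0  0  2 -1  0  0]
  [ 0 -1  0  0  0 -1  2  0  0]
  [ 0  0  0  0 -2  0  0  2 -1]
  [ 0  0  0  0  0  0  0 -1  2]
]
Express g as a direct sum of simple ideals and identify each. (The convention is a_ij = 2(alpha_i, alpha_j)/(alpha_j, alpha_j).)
The diagram associated to this matrix has two connected components: the simple roots {alpha_5, alpha_8, alpha_9} form a chain of 3 nodes with a double edge at one end; the terminal node there is the unique short simple root (B_3), and {alpha_1, alpha_2, alpha_3, alpha_4, alpha_6, alpha_7} form a chain of 5 nodes with one extra node attached to the third node from one end (E_6). A semisimple Lie algebra decomposes uniquely as the direct sum of simple ideals, one per connected component of its Dynkin diagram, so g ≅ B_3 ⊕ E_6 (dimension 21 + 78 = 99).

B_3 ⊕ E_6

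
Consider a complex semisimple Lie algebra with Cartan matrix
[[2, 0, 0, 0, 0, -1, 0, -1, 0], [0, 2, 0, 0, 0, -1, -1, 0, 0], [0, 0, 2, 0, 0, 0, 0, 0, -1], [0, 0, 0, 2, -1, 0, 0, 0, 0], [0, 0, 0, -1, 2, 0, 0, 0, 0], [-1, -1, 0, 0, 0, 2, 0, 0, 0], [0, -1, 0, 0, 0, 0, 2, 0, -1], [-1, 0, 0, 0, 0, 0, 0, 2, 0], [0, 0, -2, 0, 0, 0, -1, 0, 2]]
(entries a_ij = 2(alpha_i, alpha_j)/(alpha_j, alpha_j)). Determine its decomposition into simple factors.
A_2 ⊕ B_7

The diagram associated to this matrix has two connected components: the simple roots {alpha_4, alpha_5} form a chain of 2 nodes with single edges (A_2), and {alpha_1, alpha_2, alpha_3, alpha_6, alpha_7, alpha_8, alpha_9} form a chain of 7 nodes with a double edge at one end; the terminal node there is the unique short simple root (B_7). A semisimple Lie algebra decomposes uniquely as the direct sum of simple ideals, one per connected component of its Dynkin diagram, so g ≅ A_2 ⊕ B_7 (dimension 8 + 105 = 113).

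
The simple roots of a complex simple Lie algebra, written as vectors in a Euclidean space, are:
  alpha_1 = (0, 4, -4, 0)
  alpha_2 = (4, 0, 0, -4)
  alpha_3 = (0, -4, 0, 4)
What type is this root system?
type A_3

Compute the Cartan integers a_ij = 2(alpha_i, alpha_j)/(alpha_j, alpha_j); the resulting 3x3 Cartan matrix is
[[2, 0, -1], [0, 2, -1], [-1, -1, 2]].
All simple roots have the same length, so the diagram is simply laced. The associated Dynkin diagram is a chain of 3 nodes with single edges (A_3), so the type is A_3 (the algebra sl(4)).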